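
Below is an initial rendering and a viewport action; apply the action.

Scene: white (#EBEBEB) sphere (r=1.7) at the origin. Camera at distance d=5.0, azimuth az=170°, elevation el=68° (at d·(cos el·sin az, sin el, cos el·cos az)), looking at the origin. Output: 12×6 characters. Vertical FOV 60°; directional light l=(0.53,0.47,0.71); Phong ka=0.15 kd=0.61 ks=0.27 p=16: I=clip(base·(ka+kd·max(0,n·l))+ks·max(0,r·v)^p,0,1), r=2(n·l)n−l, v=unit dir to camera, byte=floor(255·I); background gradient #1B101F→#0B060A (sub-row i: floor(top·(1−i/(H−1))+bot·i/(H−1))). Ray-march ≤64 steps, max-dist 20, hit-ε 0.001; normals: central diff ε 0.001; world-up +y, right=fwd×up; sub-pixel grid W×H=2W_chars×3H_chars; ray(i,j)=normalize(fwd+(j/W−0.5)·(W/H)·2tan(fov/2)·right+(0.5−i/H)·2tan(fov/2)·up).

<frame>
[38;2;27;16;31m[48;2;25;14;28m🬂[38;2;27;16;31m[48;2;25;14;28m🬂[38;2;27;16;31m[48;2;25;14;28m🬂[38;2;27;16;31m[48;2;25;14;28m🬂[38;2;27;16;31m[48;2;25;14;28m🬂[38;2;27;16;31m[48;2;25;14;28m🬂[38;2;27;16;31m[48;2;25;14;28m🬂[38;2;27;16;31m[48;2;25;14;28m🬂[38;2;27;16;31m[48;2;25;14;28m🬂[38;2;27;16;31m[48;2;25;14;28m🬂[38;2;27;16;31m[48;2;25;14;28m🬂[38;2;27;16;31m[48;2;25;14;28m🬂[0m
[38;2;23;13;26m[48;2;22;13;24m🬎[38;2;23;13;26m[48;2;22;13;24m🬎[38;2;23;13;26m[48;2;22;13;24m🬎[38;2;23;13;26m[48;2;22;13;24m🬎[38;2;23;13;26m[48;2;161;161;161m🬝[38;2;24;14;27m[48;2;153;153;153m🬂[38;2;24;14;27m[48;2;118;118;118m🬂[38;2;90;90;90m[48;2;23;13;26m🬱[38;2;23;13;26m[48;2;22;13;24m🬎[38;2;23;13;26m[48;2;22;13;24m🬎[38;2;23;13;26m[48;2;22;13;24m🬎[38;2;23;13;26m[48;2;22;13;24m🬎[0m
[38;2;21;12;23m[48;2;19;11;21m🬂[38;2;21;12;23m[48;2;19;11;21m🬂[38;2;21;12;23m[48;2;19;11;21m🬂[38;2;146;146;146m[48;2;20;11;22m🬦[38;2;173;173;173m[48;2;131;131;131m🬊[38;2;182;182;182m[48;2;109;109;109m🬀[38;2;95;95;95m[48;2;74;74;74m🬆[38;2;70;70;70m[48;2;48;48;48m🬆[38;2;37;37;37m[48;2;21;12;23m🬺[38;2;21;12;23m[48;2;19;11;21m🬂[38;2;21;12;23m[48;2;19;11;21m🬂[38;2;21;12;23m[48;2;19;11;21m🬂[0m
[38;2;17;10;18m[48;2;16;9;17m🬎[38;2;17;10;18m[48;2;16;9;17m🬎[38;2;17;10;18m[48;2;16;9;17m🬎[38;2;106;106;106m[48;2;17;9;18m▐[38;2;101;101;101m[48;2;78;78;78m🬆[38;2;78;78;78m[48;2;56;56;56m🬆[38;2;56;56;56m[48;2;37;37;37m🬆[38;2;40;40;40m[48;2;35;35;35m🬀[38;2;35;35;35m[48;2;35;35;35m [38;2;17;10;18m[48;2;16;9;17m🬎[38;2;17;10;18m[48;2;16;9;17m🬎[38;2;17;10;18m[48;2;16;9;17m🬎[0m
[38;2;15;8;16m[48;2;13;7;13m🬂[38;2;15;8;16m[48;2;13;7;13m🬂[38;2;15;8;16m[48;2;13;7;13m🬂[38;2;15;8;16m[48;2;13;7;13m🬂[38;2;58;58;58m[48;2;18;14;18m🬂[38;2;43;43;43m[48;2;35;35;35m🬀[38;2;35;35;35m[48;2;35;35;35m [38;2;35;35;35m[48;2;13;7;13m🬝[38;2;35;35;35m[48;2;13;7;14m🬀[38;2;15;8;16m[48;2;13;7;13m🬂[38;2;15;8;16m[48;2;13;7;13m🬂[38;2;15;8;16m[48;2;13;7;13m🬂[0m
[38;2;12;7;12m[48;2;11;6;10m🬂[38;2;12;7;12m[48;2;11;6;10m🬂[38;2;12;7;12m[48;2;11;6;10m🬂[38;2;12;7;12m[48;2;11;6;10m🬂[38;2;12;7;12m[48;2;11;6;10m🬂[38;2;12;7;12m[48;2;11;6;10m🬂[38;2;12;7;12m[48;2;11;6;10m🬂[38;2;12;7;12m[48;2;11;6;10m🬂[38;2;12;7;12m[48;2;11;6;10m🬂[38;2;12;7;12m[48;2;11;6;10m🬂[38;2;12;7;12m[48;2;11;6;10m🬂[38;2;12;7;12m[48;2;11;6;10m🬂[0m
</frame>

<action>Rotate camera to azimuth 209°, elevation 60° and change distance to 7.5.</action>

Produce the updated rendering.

<frame>
[38;2;27;16;31m[48;2;25;14;28m🬂[38;2;27;16;31m[48;2;25;14;28m🬂[38;2;27;16;31m[48;2;25;14;28m🬂[38;2;27;16;31m[48;2;25;14;28m🬂[38;2;27;16;31m[48;2;25;14;28m🬂[38;2;27;16;31m[48;2;25;14;28m🬂[38;2;27;16;31m[48;2;25;14;28m🬂[38;2;27;16;31m[48;2;25;14;28m🬂[38;2;27;16;31m[48;2;25;14;28m🬂[38;2;27;16;31m[48;2;25;14;28m🬂[38;2;27;16;31m[48;2;25;14;28m🬂[38;2;27;16;31m[48;2;25;14;28m🬂[0m
[38;2;23;13;26m[48;2;22;13;24m🬎[38;2;23;13;26m[48;2;22;13;24m🬎[38;2;23;13;26m[48;2;22;13;24m🬎[38;2;23;13;26m[48;2;22;13;24m🬎[38;2;23;13;26m[48;2;22;13;24m🬎[38;2;23;13;26m[48;2;22;13;24m🬎[38;2;23;13;26m[48;2;22;13;24m🬎[38;2;23;13;26m[48;2;22;13;24m🬎[38;2;23;13;26m[48;2;22;13;24m🬎[38;2;23;13;26m[48;2;22;13;24m🬎[38;2;23;13;26m[48;2;22;13;24m🬎[38;2;23;13;26m[48;2;22;13;24m🬎[0m
[38;2;21;12;23m[48;2;19;11;21m🬂[38;2;21;12;23m[48;2;19;11;21m🬂[38;2;21;12;23m[48;2;19;11;21m🬂[38;2;21;12;23m[48;2;19;11;21m🬂[38;2;100;100;100m[48;2;20;11;22m🬦[38;2;157;157;157m[48;2;88;88;88m🬂[38;2;160;160;160m[48;2;78;78;78m🬂[38;2;106;106;106m[48;2;43;40;44m🬌[38;2;21;12;23m[48;2;19;11;21m🬂[38;2;21;12;23m[48;2;19;11;21m🬂[38;2;21;12;23m[48;2;19;11;21m🬂[38;2;21;12;23m[48;2;19;11;21m🬂[0m
[38;2;17;10;18m[48;2;16;9;17m🬎[38;2;17;10;18m[48;2;16;9;17m🬎[38;2;17;10;18m[48;2;16;9;17m🬎[38;2;17;10;18m[48;2;16;9;17m🬎[38;2;38;38;38m[48;2;17;9;18m▐[38;2;38;38;38m[48;2;35;35;35m🬀[38;2;35;35;35m[48;2;35;35;35m [38;2;35;35;35m[48;2;35;35;35m [38;2;17;10;18m[48;2;16;9;17m🬎[38;2;17;10;18m[48;2;16;9;17m🬎[38;2;17;10;18m[48;2;16;9;17m🬎[38;2;17;10;18m[48;2;16;9;17m🬎[0m
[38;2;15;8;16m[48;2;13;7;13m🬂[38;2;15;8;16m[48;2;13;7;13m🬂[38;2;15;8;16m[48;2;13;7;13m🬂[38;2;15;8;16m[48;2;13;7;13m🬂[38;2;15;8;16m[48;2;13;7;13m🬂[38;2;35;35;35m[48;2;13;7;13m🬂[38;2;35;35;35m[48;2;13;7;13m🬂[38;2;35;35;35m[48;2;13;7;14m🬀[38;2;15;8;16m[48;2;13;7;13m🬂[38;2;15;8;16m[48;2;13;7;13m🬂[38;2;15;8;16m[48;2;13;7;13m🬂[38;2;15;8;16m[48;2;13;7;13m🬂[0m
[38;2;12;7;12m[48;2;11;6;10m🬂[38;2;12;7;12m[48;2;11;6;10m🬂[38;2;12;7;12m[48;2;11;6;10m🬂[38;2;12;7;12m[48;2;11;6;10m🬂[38;2;12;7;12m[48;2;11;6;10m🬂[38;2;12;7;12m[48;2;11;6;10m🬂[38;2;12;7;12m[48;2;11;6;10m🬂[38;2;12;7;12m[48;2;11;6;10m🬂[38;2;12;7;12m[48;2;11;6;10m🬂[38;2;12;7;12m[48;2;11;6;10m🬂[38;2;12;7;12m[48;2;11;6;10m🬂[38;2;12;7;12m[48;2;11;6;10m🬂[0m
</frame>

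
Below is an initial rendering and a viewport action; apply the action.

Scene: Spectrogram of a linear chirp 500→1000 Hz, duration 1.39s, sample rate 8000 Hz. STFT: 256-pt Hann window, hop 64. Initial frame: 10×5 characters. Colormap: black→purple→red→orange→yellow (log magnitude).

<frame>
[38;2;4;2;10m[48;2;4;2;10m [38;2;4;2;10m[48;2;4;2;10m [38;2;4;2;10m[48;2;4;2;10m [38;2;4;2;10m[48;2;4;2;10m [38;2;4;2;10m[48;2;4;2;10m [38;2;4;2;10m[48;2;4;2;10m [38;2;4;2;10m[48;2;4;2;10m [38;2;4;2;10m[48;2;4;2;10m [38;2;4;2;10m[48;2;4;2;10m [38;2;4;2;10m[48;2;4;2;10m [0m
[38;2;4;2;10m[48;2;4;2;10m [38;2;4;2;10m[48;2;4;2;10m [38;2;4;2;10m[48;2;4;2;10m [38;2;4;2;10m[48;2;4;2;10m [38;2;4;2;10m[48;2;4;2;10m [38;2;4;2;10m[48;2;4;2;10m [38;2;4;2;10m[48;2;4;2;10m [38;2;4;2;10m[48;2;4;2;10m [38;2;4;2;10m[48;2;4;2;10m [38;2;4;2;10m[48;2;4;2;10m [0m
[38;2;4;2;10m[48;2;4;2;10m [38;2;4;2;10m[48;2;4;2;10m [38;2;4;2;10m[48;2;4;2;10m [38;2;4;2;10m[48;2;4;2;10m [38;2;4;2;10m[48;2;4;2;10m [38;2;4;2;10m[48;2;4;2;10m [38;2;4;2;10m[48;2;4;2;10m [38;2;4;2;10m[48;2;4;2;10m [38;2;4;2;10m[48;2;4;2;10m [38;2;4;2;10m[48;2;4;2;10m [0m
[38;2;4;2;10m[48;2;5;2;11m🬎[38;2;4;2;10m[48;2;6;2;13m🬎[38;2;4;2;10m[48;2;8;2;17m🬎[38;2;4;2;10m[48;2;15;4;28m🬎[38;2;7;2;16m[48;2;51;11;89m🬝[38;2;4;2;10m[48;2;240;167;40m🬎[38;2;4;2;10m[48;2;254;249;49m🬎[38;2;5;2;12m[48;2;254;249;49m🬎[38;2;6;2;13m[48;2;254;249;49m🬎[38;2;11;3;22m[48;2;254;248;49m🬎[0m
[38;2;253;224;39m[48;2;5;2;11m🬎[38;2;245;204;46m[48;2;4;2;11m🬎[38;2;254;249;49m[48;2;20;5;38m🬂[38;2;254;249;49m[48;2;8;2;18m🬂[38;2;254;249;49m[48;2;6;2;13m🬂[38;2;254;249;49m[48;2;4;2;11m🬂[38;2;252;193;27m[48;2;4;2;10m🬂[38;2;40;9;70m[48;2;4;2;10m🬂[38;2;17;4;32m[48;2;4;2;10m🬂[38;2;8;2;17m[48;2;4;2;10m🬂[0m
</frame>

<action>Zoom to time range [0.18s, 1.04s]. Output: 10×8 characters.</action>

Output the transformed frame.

<frame>
[38;2;4;2;10m[48;2;4;2;10m [38;2;4;2;10m[48;2;4;2;10m [38;2;4;2;10m[48;2;4;2;10m [38;2;4;2;10m[48;2;4;2;10m [38;2;4;2;10m[48;2;4;2;10m [38;2;4;2;10m[48;2;4;2;10m [38;2;4;2;10m[48;2;4;2;10m [38;2;4;2;10m[48;2;4;2;10m [38;2;4;2;10m[48;2;4;2;10m [38;2;4;2;10m[48;2;4;2;10m [0m
[38;2;4;2;10m[48;2;4;2;10m [38;2;4;2;10m[48;2;4;2;10m [38;2;4;2;10m[48;2;4;2;10m [38;2;4;2;10m[48;2;4;2;10m [38;2;4;2;10m[48;2;4;2;10m [38;2;4;2;10m[48;2;4;2;10m [38;2;4;2;10m[48;2;4;2;10m [38;2;4;2;10m[48;2;4;2;10m [38;2;4;2;10m[48;2;4;2;10m [38;2;4;2;10m[48;2;4;2;10m [0m
[38;2;4;2;10m[48;2;4;2;10m [38;2;4;2;10m[48;2;4;2;10m [38;2;4;2;10m[48;2;4;2;10m [38;2;4;2;10m[48;2;4;2;10m [38;2;4;2;10m[48;2;4;2;10m [38;2;4;2;10m[48;2;4;2;10m [38;2;4;2;10m[48;2;4;2;10m [38;2;4;2;10m[48;2;4;2;10m [38;2;4;2;10m[48;2;4;2;10m [38;2;4;2;10m[48;2;4;2;10m [0m
[38;2;4;2;10m[48;2;4;2;10m [38;2;4;2;10m[48;2;4;2;10m [38;2;4;2;10m[48;2;4;2;10m [38;2;4;2;10m[48;2;4;2;10m [38;2;4;2;10m[48;2;4;2;10m [38;2;4;2;10m[48;2;4;2;10m [38;2;4;2;10m[48;2;4;2;10m [38;2;4;2;10m[48;2;4;2;10m [38;2;4;2;10m[48;2;4;2;10m [38;2;4;2;10m[48;2;4;2;10m [0m
[38;2;4;2;10m[48;2;4;2;10m [38;2;4;2;10m[48;2;4;2;10m [38;2;4;2;10m[48;2;4;2;10m [38;2;4;2;10m[48;2;4;2;10m [38;2;4;2;10m[48;2;4;2;10m [38;2;4;2;10m[48;2;4;2;10m [38;2;4;2;10m[48;2;4;2;10m [38;2;4;2;10m[48;2;4;2;10m [38;2;4;2;10m[48;2;4;2;10m [38;2;4;2;10m[48;2;4;2;10m [0m
[38;2;4;2;10m[48;2;4;2;10m [38;2;4;2;10m[48;2;4;2;10m [38;2;4;2;10m[48;2;4;2;11m🬬[38;2;4;2;10m[48;2;4;2;11m🬎[38;2;4;2;10m[48;2;5;2;11m🬎[38;2;4;2;10m[48;2;5;2;12m🬎[38;2;4;2;10m[48;2;5;2;12m🬎[38;2;4;2;10m[48;2;6;2;14m🬎[38;2;4;2;11m[48;2;9;3;19m🬝[38;2;4;2;11m[48;2;14;4;26m🬝[0m
[38;2;14;3;26m[48;2;254;247;48m🬎[38;2;28;6;50m[48;2;254;248;49m🬎[38;2;7;2;15m[48;2;243;189;44m🬂[38;2;9;3;19m[48;2;253;240;45m🬂[38;2;13;3;25m[48;2;245;193;42m🬂[38;2;36;8;63m[48;2;254;248;48m🬰[38;2;254;248;48m[48;2;31;7;56m🬋[38;2;250;211;38m[48;2;57;14;44m🬍[38;2;253;236;43m[48;2;9;3;18m🬎[38;2;253;218;36m[48;2;7;2;15m🬎[0m
[38;2;20;5;38m[48;2;4;2;10m🬂[38;2;13;3;25m[48;2;4;2;10m🬂[38;2;9;3;18m[48;2;4;2;10m🬂[38;2;7;2;15m[48;2;4;2;10m🬂[38;2;6;2;13m[48;2;4;2;10m🬂[38;2;5;2;12m[48;2;4;2;10m🬂[38;2;4;2;11m[48;2;4;2;10m🬂[38;2;4;2;10m[48;2;4;2;11m🬺[38;2;4;2;10m[48;2;4;2;11m🬺[38;2;4;2;10m[48;2;4;2;10m [0m
</frame>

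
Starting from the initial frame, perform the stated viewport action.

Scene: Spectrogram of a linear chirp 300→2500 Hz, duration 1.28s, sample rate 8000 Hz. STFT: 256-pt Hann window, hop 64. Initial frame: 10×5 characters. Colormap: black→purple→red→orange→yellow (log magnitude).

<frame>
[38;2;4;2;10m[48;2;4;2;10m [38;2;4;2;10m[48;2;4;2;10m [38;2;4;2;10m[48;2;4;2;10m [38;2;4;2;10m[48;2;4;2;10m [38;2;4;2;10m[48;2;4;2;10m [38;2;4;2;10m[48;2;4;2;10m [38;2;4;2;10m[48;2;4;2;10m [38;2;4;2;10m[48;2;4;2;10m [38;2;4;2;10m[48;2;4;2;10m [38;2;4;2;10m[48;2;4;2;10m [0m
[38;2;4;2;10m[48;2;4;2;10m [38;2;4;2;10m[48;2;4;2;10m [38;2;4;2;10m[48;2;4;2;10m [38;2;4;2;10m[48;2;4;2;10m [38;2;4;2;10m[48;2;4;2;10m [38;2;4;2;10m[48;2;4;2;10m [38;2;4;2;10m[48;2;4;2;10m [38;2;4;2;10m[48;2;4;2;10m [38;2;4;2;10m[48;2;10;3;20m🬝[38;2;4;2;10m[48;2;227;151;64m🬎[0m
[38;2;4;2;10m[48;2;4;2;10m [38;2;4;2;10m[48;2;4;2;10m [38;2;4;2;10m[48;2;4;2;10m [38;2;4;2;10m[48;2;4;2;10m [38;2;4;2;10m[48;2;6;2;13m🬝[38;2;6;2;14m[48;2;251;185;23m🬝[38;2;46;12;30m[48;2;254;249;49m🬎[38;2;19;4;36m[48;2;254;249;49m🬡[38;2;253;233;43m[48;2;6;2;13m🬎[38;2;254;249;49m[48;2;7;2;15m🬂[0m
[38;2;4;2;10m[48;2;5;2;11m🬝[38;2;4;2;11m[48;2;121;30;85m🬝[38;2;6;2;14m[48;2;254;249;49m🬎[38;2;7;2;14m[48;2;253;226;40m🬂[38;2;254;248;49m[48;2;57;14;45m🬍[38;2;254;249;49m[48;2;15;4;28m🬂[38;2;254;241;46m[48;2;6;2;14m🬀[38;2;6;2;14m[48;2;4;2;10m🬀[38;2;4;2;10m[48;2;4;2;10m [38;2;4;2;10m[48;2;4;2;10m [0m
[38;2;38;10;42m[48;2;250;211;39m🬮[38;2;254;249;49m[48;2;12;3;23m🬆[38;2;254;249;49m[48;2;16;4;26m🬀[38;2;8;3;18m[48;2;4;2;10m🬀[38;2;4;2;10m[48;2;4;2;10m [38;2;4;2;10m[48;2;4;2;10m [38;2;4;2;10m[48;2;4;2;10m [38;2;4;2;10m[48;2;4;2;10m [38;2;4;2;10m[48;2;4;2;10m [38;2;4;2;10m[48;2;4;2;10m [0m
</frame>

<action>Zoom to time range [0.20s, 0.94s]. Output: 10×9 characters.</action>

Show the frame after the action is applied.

<frame>
[38;2;4;2;10m[48;2;4;2;10m [38;2;4;2;10m[48;2;4;2;10m [38;2;4;2;10m[48;2;4;2;10m [38;2;4;2;10m[48;2;4;2;10m [38;2;4;2;10m[48;2;4;2;10m [38;2;4;2;10m[48;2;4;2;10m [38;2;4;2;10m[48;2;4;2;10m [38;2;4;2;10m[48;2;4;2;10m [38;2;4;2;10m[48;2;4;2;10m [38;2;4;2;10m[48;2;4;2;10m [0m
[38;2;4;2;10m[48;2;4;2;10m [38;2;4;2;10m[48;2;4;2;10m [38;2;4;2;10m[48;2;4;2;10m [38;2;4;2;10m[48;2;4;2;10m [38;2;4;2;10m[48;2;4;2;10m [38;2;4;2;10m[48;2;4;2;10m [38;2;4;2;10m[48;2;4;2;10m [38;2;4;2;10m[48;2;4;2;10m [38;2;4;2;10m[48;2;4;2;10m [38;2;4;2;10m[48;2;4;2;10m [0m
[38;2;4;2;10m[48;2;4;2;10m [38;2;4;2;10m[48;2;4;2;10m [38;2;4;2;10m[48;2;4;2;10m [38;2;4;2;10m[48;2;4;2;10m [38;2;4;2;10m[48;2;4;2;10m [38;2;4;2;10m[48;2;4;2;10m [38;2;4;2;10m[48;2;4;2;10m [38;2;4;2;10m[48;2;4;2;10m [38;2;4;2;10m[48;2;4;2;10m [38;2;4;2;10m[48;2;4;2;10m [0m
[38;2;4;2;10m[48;2;4;2;10m [38;2;4;2;10m[48;2;4;2;10m [38;2;4;2;10m[48;2;4;2;10m [38;2;4;2;10m[48;2;4;2;10m [38;2;4;2;10m[48;2;4;2;10m [38;2;4;2;10m[48;2;4;2;10m [38;2;4;2;10m[48;2;4;2;10m [38;2;4;2;10m[48;2;4;2;10m [38;2;4;2;10m[48;2;4;2;10m [38;2;4;2;10m[48;2;4;2;10m [0m
[38;2;4;2;10m[48;2;4;2;10m [38;2;4;2;10m[48;2;4;2;10m [38;2;4;2;10m[48;2;4;2;10m [38;2;4;2;10m[48;2;4;2;10m [38;2;4;2;10m[48;2;4;2;10m [38;2;4;2;10m[48;2;4;2;10m [38;2;4;2;10m[48;2;5;2;11m🬝[38;2;4;2;10m[48;2;9;3;19m🬝[38;2;10;3;20m[48;2;250;163;14m🬝[38;2;40;10;34m[48;2;254;249;49m🬎[0m
[38;2;4;2;10m[48;2;4;2;10m [38;2;4;2;10m[48;2;4;2;10m [38;2;4;2;10m[48;2;4;2;11m🬝[38;2;4;2;10m[48;2;7;2;16m🬝[38;2;5;2;13m[48;2;71;17;88m🬝[38;2;7;2;16m[48;2;253;228;41m🬎[38;2;69;18;37m[48;2;254;249;49m🬆[38;2;251;203;32m[48;2;33;8;59m🬜[38;2;254;247;48m[48;2;59;15;38m🬆[38;2;254;246;48m[48;2;40;10;29m🬀[0m
[38;2;4;2;11m[48;2;16;4;30m🬝[38;2;31;8;27m[48;2;254;236;44m🬝[38;2;16;4;30m[48;2;245;202;45m🬆[38;2;21;5;39m[48;2;240;185;50m🬀[38;2;245;208;50m[48;2;13;3;25m🬎[38;2;253;238;45m[48;2;9;3;19m🬂[38;2;116;29;85m[48;2;6;2;14m🬀[38;2;7;2;15m[48;2;4;2;10m🬀[38;2;4;2;11m[48;2;4;2;10m🬀[38;2;4;2;10m[48;2;4;2;10m [0m
[38;2;253;226;40m[48;2;19;5;36m🬎[38;2;254;249;49m[48;2;49;13;33m🬂[38;2;252;196;28m[48;2;10;3;21m🬀[38;2;10;3;20m[48;2;4;2;11m🬀[38;2;4;2;11m[48;2;4;2;10m🬂[38;2;4;2;10m[48;2;4;2;10m [38;2;4;2;10m[48;2;4;2;10m [38;2;4;2;10m[48;2;4;2;10m [38;2;4;2;10m[48;2;4;2;10m [38;2;4;2;10m[48;2;4;2;10m [0m
[38;2;6;2;14m[48;2;4;2;10m🬀[38;2;4;2;11m[48;2;4;2;10m🬀[38;2;4;2;10m[48;2;4;2;10m [38;2;4;2;10m[48;2;4;2;10m [38;2;4;2;10m[48;2;4;2;10m [38;2;4;2;10m[48;2;4;2;10m [38;2;4;2;10m[48;2;4;2;10m [38;2;4;2;10m[48;2;4;2;10m [38;2;4;2;10m[48;2;4;2;10m [38;2;4;2;10m[48;2;4;2;10m [0m
</frame>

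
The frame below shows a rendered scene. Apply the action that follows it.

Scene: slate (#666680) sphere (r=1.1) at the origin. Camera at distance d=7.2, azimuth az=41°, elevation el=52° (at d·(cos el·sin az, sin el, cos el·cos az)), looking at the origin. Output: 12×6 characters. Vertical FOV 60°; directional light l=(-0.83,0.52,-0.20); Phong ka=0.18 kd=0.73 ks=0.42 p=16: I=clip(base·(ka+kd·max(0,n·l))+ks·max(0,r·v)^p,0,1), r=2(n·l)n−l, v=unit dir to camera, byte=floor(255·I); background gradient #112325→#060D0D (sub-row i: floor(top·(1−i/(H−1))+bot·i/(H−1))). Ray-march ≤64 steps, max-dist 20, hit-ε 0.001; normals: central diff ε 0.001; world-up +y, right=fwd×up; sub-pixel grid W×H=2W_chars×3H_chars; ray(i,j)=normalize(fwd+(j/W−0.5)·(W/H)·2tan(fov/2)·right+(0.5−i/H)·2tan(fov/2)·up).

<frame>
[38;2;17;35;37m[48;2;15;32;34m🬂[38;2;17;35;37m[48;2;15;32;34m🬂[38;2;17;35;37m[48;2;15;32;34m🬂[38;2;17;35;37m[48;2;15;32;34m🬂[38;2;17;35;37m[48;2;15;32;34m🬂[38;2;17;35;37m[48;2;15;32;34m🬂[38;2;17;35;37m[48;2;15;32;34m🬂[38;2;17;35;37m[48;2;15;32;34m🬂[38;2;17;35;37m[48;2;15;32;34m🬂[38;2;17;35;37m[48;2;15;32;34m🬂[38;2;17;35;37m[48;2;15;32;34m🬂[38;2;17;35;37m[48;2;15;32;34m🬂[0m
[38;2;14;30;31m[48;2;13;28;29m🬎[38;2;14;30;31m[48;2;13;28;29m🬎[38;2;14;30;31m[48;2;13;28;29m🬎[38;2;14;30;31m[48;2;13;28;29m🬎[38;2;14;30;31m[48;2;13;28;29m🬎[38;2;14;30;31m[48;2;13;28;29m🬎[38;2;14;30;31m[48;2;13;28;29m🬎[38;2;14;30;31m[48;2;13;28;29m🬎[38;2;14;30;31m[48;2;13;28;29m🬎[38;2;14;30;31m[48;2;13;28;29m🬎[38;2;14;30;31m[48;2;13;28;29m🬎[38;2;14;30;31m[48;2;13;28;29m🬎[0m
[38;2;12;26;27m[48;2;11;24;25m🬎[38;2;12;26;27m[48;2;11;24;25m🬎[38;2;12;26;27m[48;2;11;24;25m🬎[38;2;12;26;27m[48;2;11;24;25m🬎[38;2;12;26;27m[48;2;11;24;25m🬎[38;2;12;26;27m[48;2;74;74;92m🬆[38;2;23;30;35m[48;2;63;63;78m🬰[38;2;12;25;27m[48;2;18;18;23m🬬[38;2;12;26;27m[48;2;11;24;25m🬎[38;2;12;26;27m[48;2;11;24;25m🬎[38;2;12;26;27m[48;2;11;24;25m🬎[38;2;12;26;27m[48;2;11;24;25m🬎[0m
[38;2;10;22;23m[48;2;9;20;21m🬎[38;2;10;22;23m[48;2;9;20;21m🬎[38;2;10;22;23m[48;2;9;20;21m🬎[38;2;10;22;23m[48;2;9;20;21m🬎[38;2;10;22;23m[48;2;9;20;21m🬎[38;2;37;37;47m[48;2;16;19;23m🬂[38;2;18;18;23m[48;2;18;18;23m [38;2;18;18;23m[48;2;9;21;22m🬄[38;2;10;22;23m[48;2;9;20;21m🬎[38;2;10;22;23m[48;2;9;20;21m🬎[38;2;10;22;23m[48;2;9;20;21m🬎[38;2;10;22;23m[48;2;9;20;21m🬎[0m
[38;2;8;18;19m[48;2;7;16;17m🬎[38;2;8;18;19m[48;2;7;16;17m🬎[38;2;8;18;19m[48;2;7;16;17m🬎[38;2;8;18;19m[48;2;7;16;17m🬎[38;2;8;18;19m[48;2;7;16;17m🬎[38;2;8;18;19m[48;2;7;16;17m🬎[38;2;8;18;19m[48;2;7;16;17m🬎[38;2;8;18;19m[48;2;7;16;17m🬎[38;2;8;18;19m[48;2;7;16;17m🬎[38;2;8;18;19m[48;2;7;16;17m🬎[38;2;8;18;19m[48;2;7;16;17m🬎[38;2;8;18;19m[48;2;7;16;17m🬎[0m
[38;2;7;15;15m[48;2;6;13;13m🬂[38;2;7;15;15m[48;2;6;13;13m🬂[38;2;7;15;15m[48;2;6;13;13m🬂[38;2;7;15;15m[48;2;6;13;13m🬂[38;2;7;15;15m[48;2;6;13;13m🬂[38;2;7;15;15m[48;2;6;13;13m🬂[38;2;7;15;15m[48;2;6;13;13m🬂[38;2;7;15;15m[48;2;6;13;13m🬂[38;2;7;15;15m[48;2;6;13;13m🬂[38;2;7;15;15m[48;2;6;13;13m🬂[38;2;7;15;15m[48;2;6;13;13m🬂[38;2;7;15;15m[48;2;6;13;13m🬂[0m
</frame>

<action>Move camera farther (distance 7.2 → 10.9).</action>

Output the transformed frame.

<frame>
[38;2;17;35;37m[48;2;15;32;34m🬂[38;2;17;35;37m[48;2;15;32;34m🬂[38;2;17;35;37m[48;2;15;32;34m🬂[38;2;17;35;37m[48;2;15;32;34m🬂[38;2;17;35;37m[48;2;15;32;34m🬂[38;2;17;35;37m[48;2;15;32;34m🬂[38;2;17;35;37m[48;2;15;32;34m🬂[38;2;17;35;37m[48;2;15;32;34m🬂[38;2;17;35;37m[48;2;15;32;34m🬂[38;2;17;35;37m[48;2;15;32;34m🬂[38;2;17;35;37m[48;2;15;32;34m🬂[38;2;17;35;37m[48;2;15;32;34m🬂[0m
[38;2;14;30;31m[48;2;13;28;29m🬎[38;2;14;30;31m[48;2;13;28;29m🬎[38;2;14;30;31m[48;2;13;28;29m🬎[38;2;14;30;31m[48;2;13;28;29m🬎[38;2;14;30;31m[48;2;13;28;29m🬎[38;2;14;30;31m[48;2;13;28;29m🬎[38;2;14;30;31m[48;2;13;28;29m🬎[38;2;14;30;31m[48;2;13;28;29m🬎[38;2;14;30;31m[48;2;13;28;29m🬎[38;2;14;30;31m[48;2;13;28;29m🬎[38;2;14;30;31m[48;2;13;28;29m🬎[38;2;14;30;31m[48;2;13;28;29m🬎[0m
[38;2;12;26;27m[48;2;11;24;25m🬎[38;2;12;26;27m[48;2;11;24;25m🬎[38;2;12;26;27m[48;2;11;24;25m🬎[38;2;12;26;27m[48;2;11;24;25m🬎[38;2;12;26;27m[48;2;11;24;25m🬎[38;2;12;25;27m[48;2;84;84;104m🬝[38;2;16;27;30m[48;2;60;60;74m🬬[38;2;12;26;27m[48;2;11;24;25m🬎[38;2;12;26;27m[48;2;11;24;25m🬎[38;2;12;26;27m[48;2;11;24;25m🬎[38;2;12;26;27m[48;2;11;24;25m🬎[38;2;12;26;27m[48;2;11;24;25m🬎[0m
[38;2;10;22;23m[48;2;9;20;21m🬎[38;2;10;22;23m[48;2;9;20;21m🬎[38;2;10;22;23m[48;2;9;20;21m🬎[38;2;10;22;23m[48;2;9;20;21m🬎[38;2;10;22;23m[48;2;9;20;21m🬎[38;2;38;38;48m[48;2;11;20;22m🬁[38;2;18;18;23m[48;2;9;20;21m🬎[38;2;10;22;23m[48;2;9;20;21m🬎[38;2;10;22;23m[48;2;9;20;21m🬎[38;2;10;22;23m[48;2;9;20;21m🬎[38;2;10;22;23m[48;2;9;20;21m🬎[38;2;10;22;23m[48;2;9;20;21m🬎[0m
[38;2;8;18;19m[48;2;7;16;17m🬎[38;2;8;18;19m[48;2;7;16;17m🬎[38;2;8;18;19m[48;2;7;16;17m🬎[38;2;8;18;19m[48;2;7;16;17m🬎[38;2;8;18;19m[48;2;7;16;17m🬎[38;2;8;18;19m[48;2;7;16;17m🬎[38;2;8;18;19m[48;2;7;16;17m🬎[38;2;8;18;19m[48;2;7;16;17m🬎[38;2;8;18;19m[48;2;7;16;17m🬎[38;2;8;18;19m[48;2;7;16;17m🬎[38;2;8;18;19m[48;2;7;16;17m🬎[38;2;8;18;19m[48;2;7;16;17m🬎[0m
[38;2;7;15;15m[48;2;6;13;13m🬂[38;2;7;15;15m[48;2;6;13;13m🬂[38;2;7;15;15m[48;2;6;13;13m🬂[38;2;7;15;15m[48;2;6;13;13m🬂[38;2;7;15;15m[48;2;6;13;13m🬂[38;2;7;15;15m[48;2;6;13;13m🬂[38;2;7;15;15m[48;2;6;13;13m🬂[38;2;7;15;15m[48;2;6;13;13m🬂[38;2;7;15;15m[48;2;6;13;13m🬂[38;2;7;15;15m[48;2;6;13;13m🬂[38;2;7;15;15m[48;2;6;13;13m🬂[38;2;7;15;15m[48;2;6;13;13m🬂[0m
</frame>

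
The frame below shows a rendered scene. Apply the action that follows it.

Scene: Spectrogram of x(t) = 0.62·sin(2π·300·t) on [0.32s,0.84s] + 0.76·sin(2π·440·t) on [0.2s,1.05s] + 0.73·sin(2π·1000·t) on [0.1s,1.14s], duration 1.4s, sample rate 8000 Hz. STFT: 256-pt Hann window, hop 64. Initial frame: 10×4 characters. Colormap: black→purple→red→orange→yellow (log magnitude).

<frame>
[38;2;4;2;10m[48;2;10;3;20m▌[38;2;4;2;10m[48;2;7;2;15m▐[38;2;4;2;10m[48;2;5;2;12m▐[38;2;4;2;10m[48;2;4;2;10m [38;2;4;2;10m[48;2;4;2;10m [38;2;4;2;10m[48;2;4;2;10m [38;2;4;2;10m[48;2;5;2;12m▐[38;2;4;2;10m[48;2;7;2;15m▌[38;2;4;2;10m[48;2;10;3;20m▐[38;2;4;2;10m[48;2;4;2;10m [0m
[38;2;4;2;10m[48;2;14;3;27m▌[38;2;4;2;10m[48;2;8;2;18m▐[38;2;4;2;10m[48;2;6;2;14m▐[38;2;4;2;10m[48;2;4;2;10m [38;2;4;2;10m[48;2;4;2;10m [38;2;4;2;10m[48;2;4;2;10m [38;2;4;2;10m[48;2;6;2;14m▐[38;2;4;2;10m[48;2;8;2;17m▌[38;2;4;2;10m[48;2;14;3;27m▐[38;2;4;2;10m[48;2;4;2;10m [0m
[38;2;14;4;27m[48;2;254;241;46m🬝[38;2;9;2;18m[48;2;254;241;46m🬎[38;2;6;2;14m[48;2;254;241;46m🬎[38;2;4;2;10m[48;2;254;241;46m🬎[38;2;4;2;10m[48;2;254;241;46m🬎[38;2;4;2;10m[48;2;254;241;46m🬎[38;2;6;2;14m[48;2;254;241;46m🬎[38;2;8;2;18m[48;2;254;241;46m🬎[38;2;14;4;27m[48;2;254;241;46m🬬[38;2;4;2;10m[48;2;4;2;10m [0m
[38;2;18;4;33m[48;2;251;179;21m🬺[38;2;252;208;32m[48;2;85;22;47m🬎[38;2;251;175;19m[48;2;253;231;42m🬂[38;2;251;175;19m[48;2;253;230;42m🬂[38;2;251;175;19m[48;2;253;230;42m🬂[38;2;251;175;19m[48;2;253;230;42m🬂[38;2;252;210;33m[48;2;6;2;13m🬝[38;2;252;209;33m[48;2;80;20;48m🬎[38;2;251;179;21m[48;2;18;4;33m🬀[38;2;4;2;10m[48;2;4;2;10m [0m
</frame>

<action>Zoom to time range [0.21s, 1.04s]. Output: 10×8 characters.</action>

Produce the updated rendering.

<frame>
[38;2;4;2;10m[48;2;4;2;10m [38;2;5;2;12m[48;2;4;2;10m▌[38;2;4;2;10m[48;2;4;2;10m [38;2;4;2;10m[48;2;4;2;10m [38;2;4;2;10m[48;2;4;2;10m [38;2;4;2;10m[48;2;4;2;10m [38;2;4;2;10m[48;2;4;2;10m [38;2;4;2;10m[48;2;5;2;12m▌[38;2;4;2;10m[48;2;4;2;10m [38;2;4;2;10m[48;2;4;2;10m [0m
[38;2;4;2;10m[48;2;4;2;10m [38;2;5;2;13m[48;2;4;2;10m▌[38;2;4;2;10m[48;2;4;2;10m [38;2;4;2;10m[48;2;4;2;10m [38;2;4;2;10m[48;2;4;2;10m [38;2;4;2;10m[48;2;4;2;10m [38;2;4;2;10m[48;2;4;2;10m [38;2;4;2;10m[48;2;5;2;13m▌[38;2;4;2;10m[48;2;4;2;10m [38;2;4;2;10m[48;2;4;2;10m [0m
[38;2;4;2;10m[48;2;4;2;10m [38;2;4;2;10m[48;2;6;2;13m▐[38;2;4;2;10m[48;2;4;2;10m [38;2;4;2;10m[48;2;4;2;10m [38;2;4;2;10m[48;2;4;2;10m [38;2;4;2;10m[48;2;4;2;10m [38;2;4;2;10m[48;2;4;2;10m [38;2;4;2;10m[48;2;6;2;13m▌[38;2;4;2;10m[48;2;4;2;10m [38;2;4;2;10m[48;2;4;2;10m [0m
[38;2;4;2;10m[48;2;4;2;10m [38;2;4;2;10m[48;2;6;2;14m▐[38;2;4;2;10m[48;2;4;2;10m [38;2;4;2;10m[48;2;4;2;10m [38;2;4;2;10m[48;2;4;2;10m [38;2;4;2;10m[48;2;4;2;10m [38;2;4;2;10m[48;2;4;2;10m [38;2;4;2;10m[48;2;6;2;14m▌[38;2;4;2;10m[48;2;4;2;10m [38;2;4;2;10m[48;2;4;2;10m [0m
[38;2;4;2;10m[48;2;4;2;10m [38;2;4;2;10m[48;2;8;2;17m▐[38;2;4;2;10m[48;2;4;2;10m [38;2;4;2;10m[48;2;4;2;10m [38;2;4;2;10m[48;2;4;2;10m [38;2;4;2;10m[48;2;4;2;10m [38;2;4;2;10m[48;2;4;2;10m [38;2;4;2;10m[48;2;8;2;17m▌[38;2;4;2;10m[48;2;4;2;10m [38;2;4;2;10m[48;2;4;2;10m [0m
[38;2;4;2;10m[48;2;254;242;46m🬎[38;2;7;2;16m[48;2;254;242;46m🬎[38;2;4;2;10m[48;2;254;242;46m🬎[38;2;4;2;10m[48;2;254;242;46m🬎[38;2;4;2;10m[48;2;254;242;46m🬎[38;2;4;2;10m[48;2;254;242;46m🬎[38;2;4;2;10m[48;2;254;242;46m🬎[38;2;7;2;15m[48;2;254;242;46m🬎[38;2;4;2;10m[48;2;254;242;46m🬎[38;2;4;2;10m[48;2;254;242;46m🬎[0m
[38;2;251;175;19m[48;2;18;5;34m🬂[38;2;251;175;19m[48;2;36;8;51m🬂[38;2;251;175;19m[48;2;19;5;35m🬂[38;2;251;175;19m[48;2;18;5;35m🬂[38;2;251;175;19m[48;2;19;5;35m🬂[38;2;251;175;19m[48;2;19;5;35m🬂[38;2;251;175;19m[48;2;18;5;35m🬂[38;2;251;175;19m[48;2;29;7;52m🬂[38;2;251;175;19m[48;2;18;5;34m🬂[38;2;251;175;19m[48;2;18;5;34m🬂[0m
[38;2;254;245;48m[48;2;5;2;11m🬂[38;2;253;231;42m[48;2;69;17;52m🬎[38;2;253;231;42m[48;2;10;3;20m🬎[38;2;253;230;42m[48;2;10;3;20m🬎[38;2;253;231;42m[48;2;10;3;20m🬎[38;2;253;231;42m[48;2;10;3;20m🬎[38;2;253;230;42m[48;2;10;3;20m🬎[38;2;253;231;42m[48;2;71;18;52m🬎[38;2;254;245;48m[48;2;5;2;11m🬂[38;2;254;245;48m[48;2;5;2;11m🬂[0m
</frame>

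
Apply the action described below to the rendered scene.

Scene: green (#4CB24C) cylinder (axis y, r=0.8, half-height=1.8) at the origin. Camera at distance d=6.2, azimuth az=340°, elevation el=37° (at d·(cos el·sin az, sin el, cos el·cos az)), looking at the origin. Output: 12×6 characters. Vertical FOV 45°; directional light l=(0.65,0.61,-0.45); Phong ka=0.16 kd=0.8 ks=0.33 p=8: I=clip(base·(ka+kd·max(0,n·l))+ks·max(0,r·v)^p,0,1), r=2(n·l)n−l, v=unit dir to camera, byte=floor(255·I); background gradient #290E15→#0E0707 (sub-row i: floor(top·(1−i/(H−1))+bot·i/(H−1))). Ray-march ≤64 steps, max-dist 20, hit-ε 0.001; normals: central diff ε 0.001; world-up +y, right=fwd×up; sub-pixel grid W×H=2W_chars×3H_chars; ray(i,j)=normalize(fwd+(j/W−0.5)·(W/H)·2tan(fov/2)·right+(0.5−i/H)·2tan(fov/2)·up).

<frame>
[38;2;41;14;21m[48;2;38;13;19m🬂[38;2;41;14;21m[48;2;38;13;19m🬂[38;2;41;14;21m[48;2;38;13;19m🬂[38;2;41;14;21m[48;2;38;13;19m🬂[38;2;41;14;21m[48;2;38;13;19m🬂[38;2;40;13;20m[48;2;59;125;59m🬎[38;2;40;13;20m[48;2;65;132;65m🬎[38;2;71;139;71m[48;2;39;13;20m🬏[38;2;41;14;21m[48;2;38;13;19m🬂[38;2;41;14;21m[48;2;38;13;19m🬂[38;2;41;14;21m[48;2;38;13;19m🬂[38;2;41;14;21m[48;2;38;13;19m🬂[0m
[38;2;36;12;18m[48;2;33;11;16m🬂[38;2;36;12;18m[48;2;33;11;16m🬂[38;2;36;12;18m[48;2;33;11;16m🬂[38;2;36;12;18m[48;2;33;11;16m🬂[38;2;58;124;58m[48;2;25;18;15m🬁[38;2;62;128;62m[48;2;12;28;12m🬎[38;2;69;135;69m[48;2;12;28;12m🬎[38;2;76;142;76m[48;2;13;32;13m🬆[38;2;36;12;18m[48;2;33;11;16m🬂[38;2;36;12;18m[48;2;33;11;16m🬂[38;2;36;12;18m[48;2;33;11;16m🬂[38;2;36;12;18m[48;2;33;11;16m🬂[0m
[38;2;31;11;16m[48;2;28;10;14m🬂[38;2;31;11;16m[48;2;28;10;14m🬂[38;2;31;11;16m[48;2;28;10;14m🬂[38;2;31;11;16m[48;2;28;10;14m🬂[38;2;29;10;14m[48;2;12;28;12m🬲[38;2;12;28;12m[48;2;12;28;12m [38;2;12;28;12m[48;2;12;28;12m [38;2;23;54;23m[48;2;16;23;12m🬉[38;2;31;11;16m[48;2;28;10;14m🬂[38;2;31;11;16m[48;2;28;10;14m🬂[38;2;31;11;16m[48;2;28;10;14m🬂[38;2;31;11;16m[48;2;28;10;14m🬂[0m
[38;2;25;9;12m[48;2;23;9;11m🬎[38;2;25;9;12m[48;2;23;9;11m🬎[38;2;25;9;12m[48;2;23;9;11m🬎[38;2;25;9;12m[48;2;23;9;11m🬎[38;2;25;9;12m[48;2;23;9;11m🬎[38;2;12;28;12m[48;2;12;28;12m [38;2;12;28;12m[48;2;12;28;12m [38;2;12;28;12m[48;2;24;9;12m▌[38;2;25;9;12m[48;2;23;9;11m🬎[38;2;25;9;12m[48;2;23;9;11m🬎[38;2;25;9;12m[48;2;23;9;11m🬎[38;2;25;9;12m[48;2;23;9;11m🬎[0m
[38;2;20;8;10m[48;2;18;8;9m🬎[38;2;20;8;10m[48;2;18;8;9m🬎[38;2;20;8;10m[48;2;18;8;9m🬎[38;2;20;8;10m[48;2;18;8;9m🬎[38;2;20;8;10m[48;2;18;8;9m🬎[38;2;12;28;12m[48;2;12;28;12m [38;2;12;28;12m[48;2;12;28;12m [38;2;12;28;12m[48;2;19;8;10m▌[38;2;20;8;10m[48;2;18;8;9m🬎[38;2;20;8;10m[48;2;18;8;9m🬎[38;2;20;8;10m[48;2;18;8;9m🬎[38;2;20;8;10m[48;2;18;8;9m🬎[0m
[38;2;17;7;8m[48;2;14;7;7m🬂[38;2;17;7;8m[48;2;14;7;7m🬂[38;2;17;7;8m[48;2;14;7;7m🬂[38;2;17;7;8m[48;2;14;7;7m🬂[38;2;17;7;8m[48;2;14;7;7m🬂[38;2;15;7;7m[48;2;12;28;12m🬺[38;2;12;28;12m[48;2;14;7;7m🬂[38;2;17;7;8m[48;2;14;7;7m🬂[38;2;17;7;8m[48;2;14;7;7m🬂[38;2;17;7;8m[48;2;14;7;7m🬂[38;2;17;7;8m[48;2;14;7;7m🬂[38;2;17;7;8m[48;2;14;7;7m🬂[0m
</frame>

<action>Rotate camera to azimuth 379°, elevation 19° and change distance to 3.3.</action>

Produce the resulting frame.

<frame>
[38;2;41;14;21m[48;2;38;13;19m🬂[38;2;41;14;21m[48;2;38;13;19m🬂[38;2;41;14;21m[48;2;38;13;19m🬂[38;2;12;28;12m[48;2;12;28;12m [38;2;12;28;12m[48;2;12;28;12m [38;2;12;28;12m[48;2;12;28;12m [38;2;12;28;12m[48;2;12;28;12m [38;2;12;28;12m[48;2;18;42;18m▌[38;2;29;63;29m[48;2;48;94;48m▌[38;2;50;115;50m[48;2;39;13;20m▌[38;2;41;14;21m[48;2;38;13;19m🬂[38;2;41;14;21m[48;2;38;13;19m🬂[0m
[38;2;36;12;18m[48;2;33;11;16m🬂[38;2;36;12;18m[48;2;33;11;16m🬂[38;2;36;12;18m[48;2;33;11;16m🬂[38;2;34;11;17m[48;2;12;28;12m▌[38;2;12;28;12m[48;2;12;28;12m [38;2;12;28;12m[48;2;12;28;12m [38;2;12;28;12m[48;2;12;28;12m [38;2;12;28;12m[48;2;18;44;18m▌[38;2;42;92;42m[48;2;28;64;28m▐[38;2;36;12;18m[48;2;33;11;16m🬂[38;2;36;12;18m[48;2;33;11;16m🬂[38;2;36;12;18m[48;2;33;11;16m🬂[0m
[38;2;31;11;16m[48;2;28;10;14m🬂[38;2;31;11;16m[48;2;28;10;14m🬂[38;2;31;11;16m[48;2;28;10;14m🬂[38;2;29;10;15m[48;2;12;28;12m▌[38;2;12;28;12m[48;2;12;28;12m [38;2;12;28;12m[48;2;12;28;12m [38;2;12;28;12m[48;2;12;28;12m [38;2;12;28;12m[48;2;19;46;19m▌[38;2;29;67;29m[48;2;41;93;41m▌[38;2;31;11;16m[48;2;28;10;14m🬂[38;2;31;11;16m[48;2;28;10;14m🬂[38;2;31;11;16m[48;2;28;10;14m🬂[0m
[38;2;25;9;12m[48;2;23;9;11m🬎[38;2;25;9;12m[48;2;23;9;11m🬎[38;2;25;9;12m[48;2;23;9;11m🬎[38;2;12;28;12m[48;2;24;9;12m▐[38;2;12;28;12m[48;2;12;28;12m [38;2;12;28;12m[48;2;12;28;12m [38;2;12;28;12m[48;2;12;28;12m [38;2;12;30;12m[48;2;20;49;20m▌[38;2;30;71;30m[48;2;43;100;43m▌[38;2;25;9;12m[48;2;23;9;11m🬎[38;2;25;9;12m[48;2;23;9;11m🬎[38;2;25;9;12m[48;2;23;9;11m🬎[0m
[38;2;20;8;10m[48;2;18;8;9m🬎[38;2;20;8;10m[48;2;18;8;9m🬎[38;2;20;8;10m[48;2;18;8;9m🬎[38;2;12;28;12m[48;2;19;8;10m▐[38;2;12;28;12m[48;2;12;28;12m [38;2;12;28;12m[48;2;12;28;12m [38;2;12;28;12m[48;2;12;28;12m [38;2;13;32;13m[48;2;22;52;22m▌[38;2;32;76;32m[48;2;48;112;48m▌[38;2;20;8;10m[48;2;18;8;9m🬎[38;2;20;8;10m[48;2;18;8;9m🬎[38;2;20;8;10m[48;2;18;8;9m🬎[0m
[38;2;17;7;8m[48;2;14;7;7m🬂[38;2;17;7;8m[48;2;14;7;7m🬂[38;2;17;7;8m[48;2;14;7;7m🬂[38;2;17;7;8m[48;2;14;7;7m🬂[38;2;12;28;12m[48;2;12;28;12m [38;2;12;28;12m[48;2;12;28;12m [38;2;12;28;12m[48;2;12;28;12m [38;2;14;34;14m[48;2;23;55;23m▌[38;2;35;82;35m[48;2;15;7;7m▌[38;2;17;7;8m[48;2;14;7;7m🬂[38;2;17;7;8m[48;2;14;7;7m🬂[38;2;17;7;8m[48;2;14;7;7m🬂[0m
</frame>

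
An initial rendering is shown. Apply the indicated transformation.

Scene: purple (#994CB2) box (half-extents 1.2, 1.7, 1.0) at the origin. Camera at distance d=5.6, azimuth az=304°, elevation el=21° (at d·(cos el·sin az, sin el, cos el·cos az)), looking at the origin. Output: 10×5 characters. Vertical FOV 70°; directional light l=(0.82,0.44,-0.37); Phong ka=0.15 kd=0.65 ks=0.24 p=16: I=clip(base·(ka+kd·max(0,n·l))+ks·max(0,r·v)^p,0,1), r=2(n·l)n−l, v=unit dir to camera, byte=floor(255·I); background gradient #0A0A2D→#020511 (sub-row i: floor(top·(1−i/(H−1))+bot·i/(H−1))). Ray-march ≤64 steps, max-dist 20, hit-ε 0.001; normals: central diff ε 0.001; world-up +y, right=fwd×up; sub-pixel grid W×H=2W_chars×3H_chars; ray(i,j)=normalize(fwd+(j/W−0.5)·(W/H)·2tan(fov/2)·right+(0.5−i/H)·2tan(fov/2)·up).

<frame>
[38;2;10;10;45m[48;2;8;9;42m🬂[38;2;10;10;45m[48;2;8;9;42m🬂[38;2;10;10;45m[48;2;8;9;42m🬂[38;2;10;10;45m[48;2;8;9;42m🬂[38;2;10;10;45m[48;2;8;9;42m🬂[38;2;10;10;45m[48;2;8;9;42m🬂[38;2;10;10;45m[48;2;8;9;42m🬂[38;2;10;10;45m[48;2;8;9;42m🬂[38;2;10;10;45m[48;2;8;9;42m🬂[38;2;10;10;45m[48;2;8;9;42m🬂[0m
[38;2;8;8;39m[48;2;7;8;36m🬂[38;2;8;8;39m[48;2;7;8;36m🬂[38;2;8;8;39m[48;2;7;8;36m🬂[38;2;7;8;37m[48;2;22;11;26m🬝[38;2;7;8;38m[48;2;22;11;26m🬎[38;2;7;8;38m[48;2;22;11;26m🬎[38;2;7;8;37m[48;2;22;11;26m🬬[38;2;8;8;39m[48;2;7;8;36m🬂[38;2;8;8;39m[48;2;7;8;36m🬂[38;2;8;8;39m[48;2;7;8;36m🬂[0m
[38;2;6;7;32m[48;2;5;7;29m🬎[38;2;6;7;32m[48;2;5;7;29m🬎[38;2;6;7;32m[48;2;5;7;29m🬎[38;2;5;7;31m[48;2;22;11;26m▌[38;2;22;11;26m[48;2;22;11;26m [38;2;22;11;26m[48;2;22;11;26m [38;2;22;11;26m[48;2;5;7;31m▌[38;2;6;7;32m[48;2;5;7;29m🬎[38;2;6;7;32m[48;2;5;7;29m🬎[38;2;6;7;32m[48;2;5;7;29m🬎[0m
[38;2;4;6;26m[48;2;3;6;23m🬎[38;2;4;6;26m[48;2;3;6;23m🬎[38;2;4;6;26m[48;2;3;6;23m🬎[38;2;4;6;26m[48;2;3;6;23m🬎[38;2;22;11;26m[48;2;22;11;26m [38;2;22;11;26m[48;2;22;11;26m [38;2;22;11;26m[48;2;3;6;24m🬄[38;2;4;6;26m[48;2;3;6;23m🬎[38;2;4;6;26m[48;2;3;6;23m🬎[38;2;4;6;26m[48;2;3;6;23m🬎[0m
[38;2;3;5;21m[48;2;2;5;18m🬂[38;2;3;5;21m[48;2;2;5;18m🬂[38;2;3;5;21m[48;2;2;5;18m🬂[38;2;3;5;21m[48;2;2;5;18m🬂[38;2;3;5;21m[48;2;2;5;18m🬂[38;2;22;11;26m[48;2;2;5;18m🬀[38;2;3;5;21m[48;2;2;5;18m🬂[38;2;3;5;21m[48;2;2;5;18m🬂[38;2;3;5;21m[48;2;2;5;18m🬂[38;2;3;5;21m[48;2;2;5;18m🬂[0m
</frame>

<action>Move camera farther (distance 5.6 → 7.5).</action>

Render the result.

<frame>
[38;2;10;10;45m[48;2;8;9;42m🬂[38;2;10;10;45m[48;2;8;9;42m🬂[38;2;10;10;45m[48;2;8;9;42m🬂[38;2;10;10;45m[48;2;8;9;42m🬂[38;2;10;10;45m[48;2;8;9;42m🬂[38;2;10;10;45m[48;2;8;9;42m🬂[38;2;10;10;45m[48;2;8;9;42m🬂[38;2;10;10;45m[48;2;8;9;42m🬂[38;2;10;10;45m[48;2;8;9;42m🬂[38;2;10;10;45m[48;2;8;9;42m🬂[0m
[38;2;8;8;39m[48;2;7;8;36m🬂[38;2;8;8;39m[48;2;7;8;36m🬂[38;2;8;8;39m[48;2;7;8;36m🬂[38;2;8;8;39m[48;2;7;8;36m🬂[38;2;7;8;37m[48;2;83;49;94m🬝[38;2;7;8;38m[48;2;90;57;101m🬎[38;2;7;8;37m[48;2;22;11;26m🬬[38;2;8;8;39m[48;2;7;8;36m🬂[38;2;8;8;39m[48;2;7;8;36m🬂[38;2;8;8;39m[48;2;7;8;36m🬂[0m
[38;2;6;7;32m[48;2;5;7;29m🬎[38;2;6;7;32m[48;2;5;7;29m🬎[38;2;6;7;32m[48;2;5;7;29m🬎[38;2;6;7;32m[48;2;5;7;29m🬎[38;2;22;11;26m[48;2;22;11;26m [38;2;22;11;26m[48;2;22;11;26m [38;2;22;11;26m[48;2;5;7;30m🬄[38;2;6;7;32m[48;2;5;7;29m🬎[38;2;6;7;32m[48;2;5;7;29m🬎[38;2;6;7;32m[48;2;5;7;29m🬎[0m
[38;2;4;6;26m[48;2;3;6;23m🬎[38;2;4;6;26m[48;2;3;6;23m🬎[38;2;4;6;26m[48;2;3;6;23m🬎[38;2;4;6;26m[48;2;3;6;23m🬎[38;2;22;11;26m[48;2;3;6;23m🬊[38;2;22;11;26m[48;2;3;6;23m🬎[38;2;4;6;26m[48;2;3;6;23m🬎[38;2;4;6;26m[48;2;3;6;23m🬎[38;2;4;6;26m[48;2;3;6;23m🬎[38;2;4;6;26m[48;2;3;6;23m🬎[0m
[38;2;3;5;21m[48;2;2;5;18m🬂[38;2;3;5;21m[48;2;2;5;18m🬂[38;2;3;5;21m[48;2;2;5;18m🬂[38;2;3;5;21m[48;2;2;5;18m🬂[38;2;3;5;21m[48;2;2;5;18m🬂[38;2;3;5;21m[48;2;2;5;18m🬂[38;2;3;5;21m[48;2;2;5;18m🬂[38;2;3;5;21m[48;2;2;5;18m🬂[38;2;3;5;21m[48;2;2;5;18m🬂[38;2;3;5;21m[48;2;2;5;18m🬂[0m
</frame>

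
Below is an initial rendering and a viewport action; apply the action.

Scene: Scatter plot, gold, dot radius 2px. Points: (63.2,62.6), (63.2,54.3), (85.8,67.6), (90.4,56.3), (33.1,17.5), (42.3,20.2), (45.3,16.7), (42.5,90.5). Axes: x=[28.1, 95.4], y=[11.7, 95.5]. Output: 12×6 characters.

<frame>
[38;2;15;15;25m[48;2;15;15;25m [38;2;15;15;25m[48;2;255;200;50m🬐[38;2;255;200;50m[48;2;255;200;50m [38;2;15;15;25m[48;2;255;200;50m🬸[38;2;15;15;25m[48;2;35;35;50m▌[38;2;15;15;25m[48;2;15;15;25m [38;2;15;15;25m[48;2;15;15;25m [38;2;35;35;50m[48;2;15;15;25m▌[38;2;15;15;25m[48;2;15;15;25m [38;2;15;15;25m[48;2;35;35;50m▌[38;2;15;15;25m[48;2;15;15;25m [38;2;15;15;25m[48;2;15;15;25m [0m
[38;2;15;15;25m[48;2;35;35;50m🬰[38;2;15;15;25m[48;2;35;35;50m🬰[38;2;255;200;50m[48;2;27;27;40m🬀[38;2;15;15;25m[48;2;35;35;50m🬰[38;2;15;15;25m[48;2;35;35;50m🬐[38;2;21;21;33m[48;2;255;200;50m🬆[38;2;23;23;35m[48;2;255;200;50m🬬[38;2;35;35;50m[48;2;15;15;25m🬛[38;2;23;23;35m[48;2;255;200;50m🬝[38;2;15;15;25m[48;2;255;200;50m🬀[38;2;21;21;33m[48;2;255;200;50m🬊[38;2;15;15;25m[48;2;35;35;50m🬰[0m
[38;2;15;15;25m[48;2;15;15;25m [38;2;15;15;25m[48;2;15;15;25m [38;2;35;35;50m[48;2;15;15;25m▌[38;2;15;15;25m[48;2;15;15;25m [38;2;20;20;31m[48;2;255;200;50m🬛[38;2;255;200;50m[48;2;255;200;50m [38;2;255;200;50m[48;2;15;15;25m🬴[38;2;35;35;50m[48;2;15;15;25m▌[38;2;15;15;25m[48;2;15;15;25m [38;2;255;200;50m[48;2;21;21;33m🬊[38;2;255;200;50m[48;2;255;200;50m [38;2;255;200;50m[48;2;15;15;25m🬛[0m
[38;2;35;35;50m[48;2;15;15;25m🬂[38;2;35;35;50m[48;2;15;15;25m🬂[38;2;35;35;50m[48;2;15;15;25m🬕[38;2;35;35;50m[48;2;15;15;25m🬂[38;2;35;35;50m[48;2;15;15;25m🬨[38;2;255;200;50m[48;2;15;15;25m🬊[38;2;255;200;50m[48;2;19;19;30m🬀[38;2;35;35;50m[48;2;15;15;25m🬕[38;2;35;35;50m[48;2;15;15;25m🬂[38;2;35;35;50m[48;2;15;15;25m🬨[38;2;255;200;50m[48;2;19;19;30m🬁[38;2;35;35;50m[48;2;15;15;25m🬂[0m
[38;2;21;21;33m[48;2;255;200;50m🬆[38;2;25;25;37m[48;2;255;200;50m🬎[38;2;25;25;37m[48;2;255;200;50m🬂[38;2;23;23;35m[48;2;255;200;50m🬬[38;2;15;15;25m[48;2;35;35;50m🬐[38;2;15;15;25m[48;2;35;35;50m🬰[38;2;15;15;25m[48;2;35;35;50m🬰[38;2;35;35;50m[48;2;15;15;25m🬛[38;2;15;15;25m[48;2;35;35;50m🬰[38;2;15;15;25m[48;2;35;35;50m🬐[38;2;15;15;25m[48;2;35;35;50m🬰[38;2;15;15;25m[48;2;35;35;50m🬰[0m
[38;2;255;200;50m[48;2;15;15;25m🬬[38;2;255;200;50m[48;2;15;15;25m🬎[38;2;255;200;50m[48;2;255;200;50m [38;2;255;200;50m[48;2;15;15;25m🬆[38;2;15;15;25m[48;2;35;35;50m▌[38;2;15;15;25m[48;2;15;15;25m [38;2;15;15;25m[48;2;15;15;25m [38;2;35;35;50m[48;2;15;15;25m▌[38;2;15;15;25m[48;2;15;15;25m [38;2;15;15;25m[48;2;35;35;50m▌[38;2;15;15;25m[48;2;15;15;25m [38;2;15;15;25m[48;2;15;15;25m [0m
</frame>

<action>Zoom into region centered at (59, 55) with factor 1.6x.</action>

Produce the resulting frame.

<frame>
[38;2;15;15;25m[48;2;15;15;25m [38;2;15;15;25m[48;2;15;15;25m [38;2;35;35;50m[48;2;15;15;25m▌[38;2;15;15;25m[48;2;15;15;25m [38;2;15;15;25m[48;2;35;35;50m▌[38;2;15;15;25m[48;2;15;15;25m [38;2;15;15;25m[48;2;15;15;25m [38;2;35;35;50m[48;2;15;15;25m▌[38;2;15;15;25m[48;2;15;15;25m [38;2;15;15;25m[48;2;35;35;50m▌[38;2;15;15;25m[48;2;15;15;25m [38;2;15;15;25m[48;2;15;15;25m [0m
[38;2;15;15;25m[48;2;35;35;50m🬰[38;2;15;15;25m[48;2;35;35;50m🬰[38;2;35;35;50m[48;2;15;15;25m🬛[38;2;15;15;25m[48;2;35;35;50m🬰[38;2;15;15;25m[48;2;35;35;50m🬐[38;2;15;15;25m[48;2;35;35;50m🬰[38;2;21;21;33m[48;2;255;200;50m🬆[38;2;27;27;40m[48;2;255;200;50m🬬[38;2;15;15;25m[48;2;35;35;50m🬰[38;2;15;15;25m[48;2;35;35;50m🬐[38;2;15;15;25m[48;2;35;35;50m🬰[38;2;15;15;25m[48;2;35;35;50m🬰[0m
[38;2;15;15;25m[48;2;15;15;25m [38;2;15;15;25m[48;2;15;15;25m [38;2;35;35;50m[48;2;15;15;25m▌[38;2;15;15;25m[48;2;15;15;25m [38;2;15;15;25m[48;2;35;35;50m▌[38;2;15;15;25m[48;2;255;200;50m🬛[38;2;255;200;50m[48;2;255;200;50m [38;2;255;200;50m[48;2;15;15;25m🬴[38;2;15;15;25m[48;2;15;15;25m [38;2;15;15;25m[48;2;35;35;50m▌[38;2;15;15;25m[48;2;15;15;25m [38;2;15;15;25m[48;2;15;15;25m [0m
[38;2;35;35;50m[48;2;15;15;25m🬂[38;2;35;35;50m[48;2;15;15;25m🬂[38;2;35;35;50m[48;2;15;15;25m🬕[38;2;35;35;50m[48;2;15;15;25m🬂[38;2;35;35;50m[48;2;15;15;25m🬨[38;2;35;35;50m[48;2;15;15;25m🬂[38;2;255;200;50m[48;2;15;15;25m🬊[38;2;255;200;50m[48;2;27;27;40m🬀[38;2;35;35;50m[48;2;15;15;25m🬂[38;2;35;35;50m[48;2;15;15;25m🬨[38;2;35;35;50m[48;2;15;15;25m🬂[38;2;35;35;50m[48;2;15;15;25m🬂[0m
[38;2;15;15;25m[48;2;35;35;50m🬰[38;2;15;15;25m[48;2;35;35;50m🬰[38;2;35;35;50m[48;2;15;15;25m🬛[38;2;15;15;25m[48;2;35;35;50m🬰[38;2;15;15;25m[48;2;35;35;50m🬐[38;2;15;15;25m[48;2;35;35;50m🬰[38;2;15;15;25m[48;2;35;35;50m🬰[38;2;35;35;50m[48;2;15;15;25m🬛[38;2;15;15;25m[48;2;35;35;50m🬰[38;2;15;15;25m[48;2;35;35;50m🬐[38;2;15;15;25m[48;2;35;35;50m🬰[38;2;15;15;25m[48;2;35;35;50m🬰[0m
[38;2;15;15;25m[48;2;15;15;25m [38;2;15;15;25m[48;2;15;15;25m [38;2;35;35;50m[48;2;15;15;25m▌[38;2;15;15;25m[48;2;15;15;25m [38;2;15;15;25m[48;2;35;35;50m▌[38;2;15;15;25m[48;2;15;15;25m [38;2;15;15;25m[48;2;15;15;25m [38;2;35;35;50m[48;2;15;15;25m▌[38;2;15;15;25m[48;2;15;15;25m [38;2;15;15;25m[48;2;35;35;50m▌[38;2;15;15;25m[48;2;15;15;25m [38;2;15;15;25m[48;2;15;15;25m [0m
</frame>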